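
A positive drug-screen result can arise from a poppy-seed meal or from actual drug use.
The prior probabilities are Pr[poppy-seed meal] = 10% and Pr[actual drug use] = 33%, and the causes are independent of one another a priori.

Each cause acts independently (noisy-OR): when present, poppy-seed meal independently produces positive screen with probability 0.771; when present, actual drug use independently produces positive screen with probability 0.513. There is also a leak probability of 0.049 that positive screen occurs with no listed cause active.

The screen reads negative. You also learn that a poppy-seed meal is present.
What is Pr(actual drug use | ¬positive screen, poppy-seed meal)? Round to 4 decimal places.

Pr(actual drug use | ¬positive screen, poppy-seed meal) ≈ 0.1935

Under noisy-OR, P(positive screen | causes) = 1 − (1−0.049)·∏(1−qᵢ) over the active causes.
Weight on actual drug use=true, given the evidence: 0.106058×0.33 = 0.034999
The normalizing constant is 0.217779×0.67 + 0.106058×0.33 = 0.180911
P(actual drug use | ¬positive screen, poppy-seed meal) = 0.034999/0.180911 ≈ 0.1935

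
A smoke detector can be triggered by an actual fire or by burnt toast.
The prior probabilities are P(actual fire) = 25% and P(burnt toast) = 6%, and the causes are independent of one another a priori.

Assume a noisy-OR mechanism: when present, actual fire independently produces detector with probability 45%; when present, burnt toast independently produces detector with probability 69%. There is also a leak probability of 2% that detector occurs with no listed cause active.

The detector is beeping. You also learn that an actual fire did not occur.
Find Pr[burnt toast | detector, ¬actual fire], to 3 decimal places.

Pr[burnt toast | detector, ¬actual fire] ≈ 0.690

Under noisy-OR, P(detector | causes) = 1 − (1−0.02)·∏(1−qᵢ) over the active causes.
P(detector | ¬actual fire) = 0.02×0.94 + 0.6962×0.06 = 0.018800 + 0.041772 = 0.060572
The burnt toast-present share is 0.6962×0.06 = 0.041772.
So P(burnt toast | detector, ¬actual fire) = 0.041772/0.060572 ≈ 0.690.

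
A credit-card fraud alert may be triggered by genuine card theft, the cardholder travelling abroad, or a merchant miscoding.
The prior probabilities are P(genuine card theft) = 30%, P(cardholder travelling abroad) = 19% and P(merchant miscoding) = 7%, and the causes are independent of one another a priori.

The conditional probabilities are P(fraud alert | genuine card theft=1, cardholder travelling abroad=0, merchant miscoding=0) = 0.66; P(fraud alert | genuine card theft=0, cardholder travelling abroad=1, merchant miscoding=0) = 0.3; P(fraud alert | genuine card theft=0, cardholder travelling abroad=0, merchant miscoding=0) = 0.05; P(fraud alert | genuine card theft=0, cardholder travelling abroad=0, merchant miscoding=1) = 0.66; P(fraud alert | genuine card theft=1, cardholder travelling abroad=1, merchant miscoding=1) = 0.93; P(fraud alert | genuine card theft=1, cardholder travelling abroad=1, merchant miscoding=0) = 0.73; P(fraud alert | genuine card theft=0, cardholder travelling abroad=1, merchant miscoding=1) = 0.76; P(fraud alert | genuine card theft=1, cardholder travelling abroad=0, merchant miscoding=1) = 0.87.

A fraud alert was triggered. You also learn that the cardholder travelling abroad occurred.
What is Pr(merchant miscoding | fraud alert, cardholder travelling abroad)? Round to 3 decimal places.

Pr(merchant miscoding | fraud alert, cardholder travelling abroad) ≈ 0.125

Sum P(fraud alert|·) weighted by the priors over the 4 (genuine card theft, merchant miscoding) configurations:
  P(fraud alert | cardholder travelling abroad) = 0.3·0.7·0.93 + 0.76·0.7·0.07 + 0.73·0.3·0.93 + 0.93·0.3·0.07
        = 0.195300 + 0.037240 + 0.203670 + 0.019530 = 0.455740
Keeping only the merchant miscoding-present terms gives 0.056770, so
  P(merchant miscoding | fraud alert, cardholder travelling abroad) = 0.056770 / 0.455740 ≈ 0.125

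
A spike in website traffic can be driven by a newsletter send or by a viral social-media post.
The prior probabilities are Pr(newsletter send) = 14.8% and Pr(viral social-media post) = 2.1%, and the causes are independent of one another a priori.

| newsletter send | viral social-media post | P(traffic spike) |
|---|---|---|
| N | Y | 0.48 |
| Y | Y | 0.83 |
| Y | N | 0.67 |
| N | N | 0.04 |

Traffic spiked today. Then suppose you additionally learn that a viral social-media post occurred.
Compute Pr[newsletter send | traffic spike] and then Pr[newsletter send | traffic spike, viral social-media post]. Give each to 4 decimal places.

P(traffic spike) = 0.04·0.852·0.979 + 0.48·0.852·0.021 + 0.67·0.148·0.979 + 0.83·0.148·0.021 = 0.033364 + 0.008588 + 0.097078 + 0.002580 = 0.141610
Of this, 0.099658 comes from 0.097078 + 0.002580 (the newsletter send=true cases).
P(newsletter send | traffic spike) = 0.099658 / 0.141610 ≈ 0.7037

Now also conditioning on viral social-media post=true:
Enumerate both values of newsletter send and weight by the priors:
  P(traffic spike | viral social-media post) = 0.48·0.852 + 0.83·0.148
        = 0.408960 + 0.122840 = 0.531800
Keeping only the newsletter send-present terms gives 0.122840, so
  P(newsletter send | traffic spike, viral social-media post) = 0.122840 / 0.531800 ≈ 0.2310
— viral social-media post explains away the evidence for newsletter send.

Pr[newsletter send | traffic spike] ≈ 0.7037; Pr[newsletter send | traffic spike, viral social-media post] ≈ 0.2310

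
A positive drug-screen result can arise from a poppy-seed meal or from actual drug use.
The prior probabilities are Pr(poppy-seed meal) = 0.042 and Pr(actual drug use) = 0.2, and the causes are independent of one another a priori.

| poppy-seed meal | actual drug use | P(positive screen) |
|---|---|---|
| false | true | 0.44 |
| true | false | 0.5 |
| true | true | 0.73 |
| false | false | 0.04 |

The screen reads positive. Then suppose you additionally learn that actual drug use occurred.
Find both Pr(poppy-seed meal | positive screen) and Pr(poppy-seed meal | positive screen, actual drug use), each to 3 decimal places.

Weight on poppy-seed meal=true, given the evidence: 0.016800 + 0.006132 = 0.022932
Denominator P(positive screen): 0.04×0.958×0.8 + 0.44×0.958×0.2 + 0.5×0.042×0.8 + 0.73×0.042×0.2 = 0.137892
P(poppy-seed meal | positive screen) = 0.022932/0.137892 ≈ 0.166

Now condition on the additional information:
Enumerate both values of poppy-seed meal and weight by the priors:
  P(positive screen | actual drug use) = 0.44×0.958 + 0.73×0.042
        = 0.421520 + 0.030660 = 0.452180
The terms with poppy-seed meal present sum to 0.030660, so
  P(poppy-seed meal | positive screen, actual drug use) = 0.030660 / 0.452180 ≈ 0.068
The drop from 0.166 to 0.068 is the explaining-away (discounting) effect.

Pr(poppy-seed meal | positive screen) ≈ 0.166; Pr(poppy-seed meal | positive screen, actual drug use) ≈ 0.068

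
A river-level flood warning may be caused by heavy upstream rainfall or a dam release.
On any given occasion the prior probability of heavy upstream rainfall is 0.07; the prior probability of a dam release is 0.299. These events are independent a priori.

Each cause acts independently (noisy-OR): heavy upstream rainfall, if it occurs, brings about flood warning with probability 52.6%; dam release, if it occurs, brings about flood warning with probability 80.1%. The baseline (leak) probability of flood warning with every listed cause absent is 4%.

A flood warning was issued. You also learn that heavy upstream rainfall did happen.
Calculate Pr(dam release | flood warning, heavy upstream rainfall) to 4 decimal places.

Under noisy-OR, P(flood warning | causes) = 1 − (1−0.04)·∏(1−qᵢ) over the active causes.
P(flood warning | heavy upstream rainfall) = 0.54496*0.701 + 0.909447*0.299 = 0.382017 + 0.271925 = 0.653942
Restricting to configurations with dam release present: 0.909447*0.299 = 0.271925.
Hence the posterior is 0.271925/0.653942 ≈ 0.4158.

Pr(dam release | flood warning, heavy upstream rainfall) ≈ 0.4158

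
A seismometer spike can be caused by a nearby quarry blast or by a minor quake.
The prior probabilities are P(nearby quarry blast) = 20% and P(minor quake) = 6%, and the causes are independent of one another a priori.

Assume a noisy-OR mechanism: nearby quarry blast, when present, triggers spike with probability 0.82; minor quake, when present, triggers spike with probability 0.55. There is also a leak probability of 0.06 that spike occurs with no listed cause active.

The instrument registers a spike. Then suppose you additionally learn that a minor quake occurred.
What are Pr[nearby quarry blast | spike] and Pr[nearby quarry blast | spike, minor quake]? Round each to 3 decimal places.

Under noisy-OR, P(spike | causes) = 1 − (1−0.06)·∏(1−qᵢ) over the active causes.
Enumerate the 4 (nearby quarry blast, minor quake) configurations and weight by the priors:
  P(spike) = 0.06×0.8×0.94 + 0.577×0.8×0.06 + 0.8308×0.2×0.94 + 0.92386×0.2×0.06
        = 0.045120 + 0.027696 + 0.156190 + 0.011086 = 0.240092
Configurations with nearby quarry blast contribute 0.167276, so
  P(nearby quarry blast | spike) = 0.167276 / 0.240092 ≈ 0.697

Now also conditioning on minor quake=true:
P(spike | minor quake) = 0.577·0.8 + 0.92386·0.2 = 0.461600 + 0.184772 = 0.646372
Of this, 0.184772 comes from 0.92386·0.2 (the nearby quarry blast=true cases).
So P(nearby quarry blast | spike, minor quake) = 0.184772/0.646372 ≈ 0.286.

Pr[nearby quarry blast | spike] ≈ 0.697; Pr[nearby quarry blast | spike, minor quake] ≈ 0.286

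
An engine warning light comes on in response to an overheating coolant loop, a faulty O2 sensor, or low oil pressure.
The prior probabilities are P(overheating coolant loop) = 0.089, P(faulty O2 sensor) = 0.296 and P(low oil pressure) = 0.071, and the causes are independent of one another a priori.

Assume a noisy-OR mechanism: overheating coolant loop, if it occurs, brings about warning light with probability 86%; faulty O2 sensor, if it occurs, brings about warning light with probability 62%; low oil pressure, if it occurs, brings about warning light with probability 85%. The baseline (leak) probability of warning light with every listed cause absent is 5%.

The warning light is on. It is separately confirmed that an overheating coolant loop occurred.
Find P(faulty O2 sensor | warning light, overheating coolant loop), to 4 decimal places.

P(faulty O2 sensor | warning light, overheating coolant loop) ≈ 0.3140

Under noisy-OR, P(warning light | causes) = 1 − (1−0.05)·∏(1−qᵢ) over the active causes.
For the numerator, keep only faulty O2 sensor=true terms: 0.261086 + 0.020857 = 0.281943
Denominator P(warning light | overheating coolant loop): 0.867·0.704·0.929 + 0.98005·0.704·0.071 + 0.94946·0.296·0.929 + 0.992419·0.296·0.071 = 0.897962
P(faulty O2 sensor | warning light, overheating coolant loop) = 0.281943/0.897962 ≈ 0.3140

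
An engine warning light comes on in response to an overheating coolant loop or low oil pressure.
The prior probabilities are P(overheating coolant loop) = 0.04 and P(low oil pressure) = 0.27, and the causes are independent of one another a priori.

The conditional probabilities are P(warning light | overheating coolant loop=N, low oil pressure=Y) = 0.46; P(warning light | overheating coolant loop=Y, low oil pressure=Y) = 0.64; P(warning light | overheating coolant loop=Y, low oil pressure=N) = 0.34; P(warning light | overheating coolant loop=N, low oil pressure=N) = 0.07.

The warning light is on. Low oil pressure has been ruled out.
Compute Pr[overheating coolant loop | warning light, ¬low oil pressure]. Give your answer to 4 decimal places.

Pr[overheating coolant loop | warning light, ¬low oil pressure] ≈ 0.1683

For the numerator, keep only overheating coolant loop=true terms: 0.34·0.04 = 0.013600
Normalizer over all consistent configurations: 0.07·0.96 + 0.34·0.04 = 0.080800
Posterior = 0.013600 / 0.080800 ≈ 0.1683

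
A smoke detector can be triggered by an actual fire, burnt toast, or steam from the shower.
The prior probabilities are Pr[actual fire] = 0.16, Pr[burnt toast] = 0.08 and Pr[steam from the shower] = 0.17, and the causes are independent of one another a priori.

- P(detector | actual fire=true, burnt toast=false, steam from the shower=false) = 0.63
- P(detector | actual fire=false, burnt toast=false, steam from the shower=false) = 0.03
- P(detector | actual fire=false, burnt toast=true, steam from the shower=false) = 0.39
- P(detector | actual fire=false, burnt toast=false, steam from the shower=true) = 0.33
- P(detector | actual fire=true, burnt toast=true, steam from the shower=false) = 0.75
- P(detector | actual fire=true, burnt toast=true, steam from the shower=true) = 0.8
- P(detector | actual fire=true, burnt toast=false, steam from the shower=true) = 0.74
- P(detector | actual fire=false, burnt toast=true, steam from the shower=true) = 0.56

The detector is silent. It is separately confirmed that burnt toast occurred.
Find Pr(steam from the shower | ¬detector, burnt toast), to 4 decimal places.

Pr(steam from the shower | ¬detector, burnt toast) ≈ 0.1296

Numerator (weight on configurations with steam from the shower): 0.062832 + 0.005440 = 0.068272
Normalizer over all consistent configurations: 0.61×0.84×0.83 + 0.44×0.84×0.17 + 0.25×0.16×0.83 + 0.2×0.16×0.17 = 0.526764
Posterior = 0.068272 / 0.526764 ≈ 0.1296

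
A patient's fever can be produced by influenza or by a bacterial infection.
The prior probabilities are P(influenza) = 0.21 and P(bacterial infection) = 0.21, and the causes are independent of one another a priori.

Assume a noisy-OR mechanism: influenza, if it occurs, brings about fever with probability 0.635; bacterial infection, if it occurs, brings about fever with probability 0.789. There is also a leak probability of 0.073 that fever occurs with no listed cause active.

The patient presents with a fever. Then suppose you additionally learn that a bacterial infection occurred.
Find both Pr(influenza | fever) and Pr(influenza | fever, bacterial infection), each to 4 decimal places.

Pr(influenza | fever) ≈ 0.4571; Pr(influenza | fever, bacterial infection) ≈ 0.2348

Under noisy-OR, P(fever | causes) = 1 − (1−0.073)·∏(1−qᵢ) over the active causes.
By total probability over the 4 (influenza, bacterial infection) configurations:
  P(fever) = 0.073×0.79×0.79 + 0.804403×0.79×0.21 + 0.661645×0.21×0.79 + 0.928607×0.21×0.21
        = 0.045559 + 0.133450 + 0.109767 + 0.040952 = 0.329728
Keeping only the influenza-present terms gives 0.150719, so
  P(influenza | fever) = 0.150719 / 0.329728 ≈ 0.4571

Now condition on the additional information:
Enumerate both values of influenza and weight by the priors:
  P(fever | bacterial infection) = 0.804403·0.79 + 0.928607·0.21
        = 0.635478 + 0.195007 = 0.830485
The terms with influenza present sum to 0.195007, so
  P(influenza | fever, bacterial infection) = 0.195007 / 0.830485 ≈ 0.2348
This is intercausal reasoning (explaining away): once bacterial infection accounts for the fever, influenza becomes less likely.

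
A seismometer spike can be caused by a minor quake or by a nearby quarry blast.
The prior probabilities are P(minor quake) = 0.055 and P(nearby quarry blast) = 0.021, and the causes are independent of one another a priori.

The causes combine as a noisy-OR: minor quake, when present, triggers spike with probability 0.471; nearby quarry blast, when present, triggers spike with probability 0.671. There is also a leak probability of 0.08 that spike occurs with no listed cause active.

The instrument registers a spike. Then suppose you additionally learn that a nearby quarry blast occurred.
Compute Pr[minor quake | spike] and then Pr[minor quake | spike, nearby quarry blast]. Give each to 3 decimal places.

Under noisy-OR, P(spike | causes) = 1 − (1−0.08)·∏(1−qᵢ) over the active causes.
By total probability over the 4 (minor quake, nearby quarry blast) configurations:
  P(spike) = 0.08*0.945*0.979 + 0.69732*0.945*0.021 + 0.51332*0.055*0.979 + 0.839882*0.055*0.021
        = 0.074012 + 0.013838 + 0.027640 + 0.000970 = 0.116460
Keeping only the minor quake-present terms gives 0.028610, so
  P(minor quake | spike) = 0.028610 / 0.116460 ≈ 0.246

Now condition on the additional information:
Numerator (weight on configurations with minor quake): 0.839882*0.055 = 0.046194
Denominator P(spike | nearby quarry blast): 0.69732*0.945 + 0.839882*0.055 = 0.705161
P(minor quake | spike, nearby quarry blast) = 0.046194/0.705161 ≈ 0.066

Pr[minor quake | spike] ≈ 0.246; Pr[minor quake | spike, nearby quarry blast] ≈ 0.066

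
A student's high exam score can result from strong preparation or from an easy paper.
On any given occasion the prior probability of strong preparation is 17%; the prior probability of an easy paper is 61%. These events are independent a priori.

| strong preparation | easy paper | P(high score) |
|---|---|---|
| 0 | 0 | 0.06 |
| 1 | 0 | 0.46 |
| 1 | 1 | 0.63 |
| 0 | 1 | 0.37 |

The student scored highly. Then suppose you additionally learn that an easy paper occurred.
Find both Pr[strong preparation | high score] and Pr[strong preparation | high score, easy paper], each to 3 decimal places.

P(high score) = 0.06*0.83*0.39 + 0.37*0.83*0.61 + 0.46*0.17*0.39 + 0.63*0.17*0.61 = 0.019422 + 0.187331 + 0.030498 + 0.065331 = 0.302582
Of this, 0.095829 comes from 0.030498 + 0.065331 (the strong preparation=true cases).
So P(strong preparation | high score) = 0.095829/0.302582 ≈ 0.317.

With the extra evidence:
Enumerate both values of strong preparation and weight by the priors:
  P(high score | easy paper) = 0.37·0.83 + 0.63·0.17
        = 0.307100 + 0.107100 = 0.414200
Configurations with strong preparation contribute 0.107100, so
  P(strong preparation | high score, easy paper) = 0.107100 / 0.414200 ≈ 0.259
Conditioning on easy paper lowers the posterior on strong preparation: the classic explaining-away effect in a common-effect structure.

Pr[strong preparation | high score] ≈ 0.317; Pr[strong preparation | high score, easy paper] ≈ 0.259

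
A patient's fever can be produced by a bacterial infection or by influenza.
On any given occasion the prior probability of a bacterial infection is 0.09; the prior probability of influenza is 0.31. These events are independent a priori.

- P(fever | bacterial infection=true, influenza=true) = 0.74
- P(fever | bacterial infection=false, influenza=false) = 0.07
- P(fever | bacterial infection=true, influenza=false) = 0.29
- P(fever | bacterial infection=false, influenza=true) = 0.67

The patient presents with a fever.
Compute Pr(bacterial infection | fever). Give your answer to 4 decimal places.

Pr(bacterial infection | fever) ≈ 0.1423

By total probability over the 4 (bacterial infection, influenza) configurations:
  P(fever) = 0.07×0.91×0.69 + 0.67×0.91×0.31 + 0.29×0.09×0.69 + 0.74×0.09×0.31
        = 0.043953 + 0.189007 + 0.018009 + 0.020646 = 0.271615
Configurations with bacterial infection contribute 0.038655, so
  P(bacterial infection | fever) = 0.038655 / 0.271615 ≈ 0.1423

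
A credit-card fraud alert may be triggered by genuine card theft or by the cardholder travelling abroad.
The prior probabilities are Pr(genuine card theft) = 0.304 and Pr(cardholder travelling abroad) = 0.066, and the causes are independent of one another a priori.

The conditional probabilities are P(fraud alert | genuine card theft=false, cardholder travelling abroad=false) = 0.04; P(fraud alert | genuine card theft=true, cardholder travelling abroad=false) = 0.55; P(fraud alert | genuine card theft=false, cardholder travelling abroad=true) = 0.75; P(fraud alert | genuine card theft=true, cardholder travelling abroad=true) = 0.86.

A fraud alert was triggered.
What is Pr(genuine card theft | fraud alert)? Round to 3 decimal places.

Sum P(fraud alert|·) weighted by the priors over the 4 (genuine card theft, cardholder travelling abroad) configurations:
  P(fraud alert) = 0.04*0.696*0.934 + 0.75*0.696*0.066 + 0.55*0.304*0.934 + 0.86*0.304*0.066
        = 0.026003 + 0.034452 + 0.156165 + 0.017255 = 0.233875
Keeping only the genuine card theft-present terms gives 0.173420, so
  P(genuine card theft | fraud alert) = 0.173420 / 0.233875 ≈ 0.742

Pr(genuine card theft | fraud alert) ≈ 0.742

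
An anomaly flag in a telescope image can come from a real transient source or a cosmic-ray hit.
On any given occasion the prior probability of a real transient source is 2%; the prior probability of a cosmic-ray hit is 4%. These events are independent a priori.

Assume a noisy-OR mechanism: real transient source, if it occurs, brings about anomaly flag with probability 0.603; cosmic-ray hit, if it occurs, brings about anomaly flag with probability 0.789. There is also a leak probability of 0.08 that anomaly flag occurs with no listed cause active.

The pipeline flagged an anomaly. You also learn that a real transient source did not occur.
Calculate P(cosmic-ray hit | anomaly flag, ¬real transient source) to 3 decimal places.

P(cosmic-ray hit | anomaly flag, ¬real transient source) ≈ 0.296

Under noisy-OR, P(anomaly flag | causes) = 1 − (1−0.08)·∏(1−qᵢ) over the active causes.
By total probability over both values of cosmic-ray hit:
  P(anomaly flag | ¬real transient source) = 0.08*0.96 + 0.80588*0.04
        = 0.076800 + 0.032235 = 0.109035
The terms with cosmic-ray hit present sum to 0.032235, so
  P(cosmic-ray hit | anomaly flag, ¬real transient source) = 0.032235 / 0.109035 ≈ 0.296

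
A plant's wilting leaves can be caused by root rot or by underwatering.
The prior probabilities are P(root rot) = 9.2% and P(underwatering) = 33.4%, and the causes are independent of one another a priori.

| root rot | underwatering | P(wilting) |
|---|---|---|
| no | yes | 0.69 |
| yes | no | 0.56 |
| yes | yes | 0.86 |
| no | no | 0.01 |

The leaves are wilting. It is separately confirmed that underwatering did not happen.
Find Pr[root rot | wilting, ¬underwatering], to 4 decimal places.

Pr[root rot | wilting, ¬underwatering] ≈ 0.8502

By total probability over both values of root rot:
  P(wilting | ¬underwatering) = 0.01*0.908 + 0.56*0.092
        = 0.009080 + 0.051520 = 0.060600
Keeping only the root rot-present terms gives 0.051520, so
  P(root rot | wilting, ¬underwatering) = 0.051520 / 0.060600 ≈ 0.8502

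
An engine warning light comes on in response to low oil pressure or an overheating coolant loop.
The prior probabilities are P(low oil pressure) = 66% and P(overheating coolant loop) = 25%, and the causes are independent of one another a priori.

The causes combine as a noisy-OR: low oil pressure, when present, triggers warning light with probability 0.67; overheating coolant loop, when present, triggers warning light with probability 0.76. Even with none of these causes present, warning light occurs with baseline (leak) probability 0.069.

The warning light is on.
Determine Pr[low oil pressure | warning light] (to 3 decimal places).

Pr[low oil pressure | warning light] ≈ 0.856

Under noisy-OR, P(warning light | causes) = 1 − (1−0.069)·∏(1−qᵢ) over the active causes.
Enumerate the 4 (low oil pressure, overheating coolant loop) configurations and weight by the priors:
  P(warning light) = 0.069*0.34*0.75 + 0.77656*0.34*0.25 + 0.69277*0.66*0.75 + 0.926265*0.66*0.25
        = 0.017595 + 0.066008 + 0.342921 + 0.152834 = 0.579358
Keeping only the low oil pressure-present terms gives 0.495755, so
  P(low oil pressure | warning light) = 0.495755 / 0.579358 ≈ 0.856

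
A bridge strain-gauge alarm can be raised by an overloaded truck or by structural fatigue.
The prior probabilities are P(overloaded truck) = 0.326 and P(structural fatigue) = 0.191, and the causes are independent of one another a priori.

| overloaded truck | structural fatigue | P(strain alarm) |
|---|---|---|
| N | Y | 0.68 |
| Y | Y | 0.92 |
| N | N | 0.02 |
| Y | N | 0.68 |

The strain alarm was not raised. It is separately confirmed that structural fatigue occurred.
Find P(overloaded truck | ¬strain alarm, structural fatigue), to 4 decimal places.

P(¬strain alarm | structural fatigue) = 0.32×0.674 + 0.08×0.326 = 0.215680 + 0.026080 = 0.241760
The overloaded truck-present share is 0.08×0.326 = 0.026080.
P(overloaded truck | ¬strain alarm, structural fatigue) = 0.026080 / 0.241760 ≈ 0.1079

P(overloaded truck | ¬strain alarm, structural fatigue) ≈ 0.1079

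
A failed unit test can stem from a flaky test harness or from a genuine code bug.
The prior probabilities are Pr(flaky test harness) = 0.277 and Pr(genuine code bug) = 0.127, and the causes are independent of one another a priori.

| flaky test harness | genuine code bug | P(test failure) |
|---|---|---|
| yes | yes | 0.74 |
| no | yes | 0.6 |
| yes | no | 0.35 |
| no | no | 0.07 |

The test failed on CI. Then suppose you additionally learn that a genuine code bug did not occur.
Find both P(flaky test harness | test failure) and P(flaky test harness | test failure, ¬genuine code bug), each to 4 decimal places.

Numerator (weight on configurations with flaky test harness): 0.084637 + 0.026032 = 0.110669
The normalizing constant is 0.07×0.723×0.873 + 0.6×0.723×0.127 + 0.35×0.277×0.873 + 0.74×0.277×0.127 = 0.209945
P(flaky test harness | test failure) = 0.110669/0.209945 ≈ 0.5271

Now also conditioning on genuine code bug≠true:
Enumerate both values of flaky test harness and weight by the priors:
  P(test failure | ¬genuine code bug) = 0.07·0.723 + 0.35·0.277
        = 0.050610 + 0.096950 = 0.147560
The terms with flaky test harness present sum to 0.096950, so
  P(flaky test harness | test failure, ¬genuine code bug) = 0.096950 / 0.147560 ≈ 0.6570
With genuine code bug excluded, flaky test harness must carry more of the explanatory weight for the test failure.

P(flaky test harness | test failure) ≈ 0.5271; P(flaky test harness | test failure, ¬genuine code bug) ≈ 0.6570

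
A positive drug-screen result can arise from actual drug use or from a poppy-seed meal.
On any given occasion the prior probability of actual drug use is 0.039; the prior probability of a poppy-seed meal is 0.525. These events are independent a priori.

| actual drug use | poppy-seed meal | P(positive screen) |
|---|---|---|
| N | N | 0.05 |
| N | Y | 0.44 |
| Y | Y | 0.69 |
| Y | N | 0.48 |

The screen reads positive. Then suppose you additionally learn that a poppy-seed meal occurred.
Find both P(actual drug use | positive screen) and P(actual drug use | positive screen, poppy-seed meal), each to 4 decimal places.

P(actual drug use | positive screen) ≈ 0.0859; P(actual drug use | positive screen, poppy-seed meal) ≈ 0.0598

Enumerate the 4 (actual drug use, poppy-seed meal) configurations and weight by the priors:
  P(positive screen) = 0.05·0.961·0.475 + 0.44·0.961·0.525 + 0.48·0.039·0.475 + 0.69·0.039·0.525
        = 0.022824 + 0.221991 + 0.008892 + 0.014128 = 0.267835
Keeping only the actual drug use-present terms gives 0.023020, so
  P(actual drug use | positive screen) = 0.023020 / 0.267835 ≈ 0.0859

With the extra evidence:
Sum P(positive screen|·) weighted by the priors over both values of actual drug use:
  P(positive screen | poppy-seed meal) = 0.44·0.961 + 0.69·0.039
        = 0.422840 + 0.026910 = 0.449750
Configurations with actual drug use contribute 0.026910, so
  P(actual drug use | positive screen, poppy-seed meal) = 0.026910 / 0.449750 ≈ 0.0598
The drop from 0.0859 to 0.0598 is the explaining-away (discounting) effect.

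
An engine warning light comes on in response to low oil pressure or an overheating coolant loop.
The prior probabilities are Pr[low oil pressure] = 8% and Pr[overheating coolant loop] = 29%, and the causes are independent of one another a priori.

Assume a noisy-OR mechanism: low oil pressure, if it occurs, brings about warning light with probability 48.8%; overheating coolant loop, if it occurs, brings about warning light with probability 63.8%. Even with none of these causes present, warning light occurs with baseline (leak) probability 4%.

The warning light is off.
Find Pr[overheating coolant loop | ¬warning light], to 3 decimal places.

Pr[overheating coolant loop | ¬warning light] ≈ 0.129

Under noisy-OR, P(warning light | causes) = 1 − (1−0.04)·∏(1−qᵢ) over the active causes.
P(¬warning light) = 0.96×0.92×0.71 + 0.34752×0.92×0.29 + 0.49152×0.08×0.71 + 0.17793×0.08×0.29 = 0.627072 + 0.092718 + 0.027918 + 0.004128 = 0.751836
The overheating coolant loop-present share is 0.092718 + 0.004128 = 0.096846.
So P(overheating coolant loop | ¬warning light) = 0.096846/0.751836 ≈ 0.129.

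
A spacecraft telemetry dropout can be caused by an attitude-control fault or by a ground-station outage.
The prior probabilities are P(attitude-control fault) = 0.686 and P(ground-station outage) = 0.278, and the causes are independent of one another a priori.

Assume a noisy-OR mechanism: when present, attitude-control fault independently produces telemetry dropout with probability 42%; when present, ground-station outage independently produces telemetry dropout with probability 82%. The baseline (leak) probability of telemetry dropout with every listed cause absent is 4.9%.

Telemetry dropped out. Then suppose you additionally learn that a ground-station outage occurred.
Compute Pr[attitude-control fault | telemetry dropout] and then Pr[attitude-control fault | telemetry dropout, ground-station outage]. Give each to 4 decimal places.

Under noisy-OR, P(telemetry dropout | causes) = 1 − (1−0.049)·∏(1−qᵢ) over the active causes.
Sum P(telemetry dropout|·) weighted by the priors over the 4 (attitude-control fault, ground-station outage) configurations:
  P(telemetry dropout) = 0.049×0.314×0.722 + 0.82882×0.314×0.278 + 0.44842×0.686×0.722 + 0.900716×0.686×0.278
        = 0.011109 + 0.072349 + 0.222099 + 0.171774 = 0.477331
Keeping only the attitude-control fault-present terms gives 0.393873, so
  P(attitude-control fault | telemetry dropout) = 0.393873 / 0.477331 ≈ 0.8252

Now also conditioning on ground-station outage=true:
By total probability over both values of attitude-control fault:
  P(telemetry dropout | ground-station outage) = 0.82882×0.314 + 0.900716×0.686
        = 0.260249 + 0.617891 = 0.878140
Keeping only the attitude-control fault-present terms gives 0.617891, so
  P(attitude-control fault | telemetry dropout, ground-station outage) = 0.617891 / 0.878140 ≈ 0.7036
— ground-station outage explains away the evidence for attitude-control fault.

Pr[attitude-control fault | telemetry dropout] ≈ 0.8252; Pr[attitude-control fault | telemetry dropout, ground-station outage] ≈ 0.7036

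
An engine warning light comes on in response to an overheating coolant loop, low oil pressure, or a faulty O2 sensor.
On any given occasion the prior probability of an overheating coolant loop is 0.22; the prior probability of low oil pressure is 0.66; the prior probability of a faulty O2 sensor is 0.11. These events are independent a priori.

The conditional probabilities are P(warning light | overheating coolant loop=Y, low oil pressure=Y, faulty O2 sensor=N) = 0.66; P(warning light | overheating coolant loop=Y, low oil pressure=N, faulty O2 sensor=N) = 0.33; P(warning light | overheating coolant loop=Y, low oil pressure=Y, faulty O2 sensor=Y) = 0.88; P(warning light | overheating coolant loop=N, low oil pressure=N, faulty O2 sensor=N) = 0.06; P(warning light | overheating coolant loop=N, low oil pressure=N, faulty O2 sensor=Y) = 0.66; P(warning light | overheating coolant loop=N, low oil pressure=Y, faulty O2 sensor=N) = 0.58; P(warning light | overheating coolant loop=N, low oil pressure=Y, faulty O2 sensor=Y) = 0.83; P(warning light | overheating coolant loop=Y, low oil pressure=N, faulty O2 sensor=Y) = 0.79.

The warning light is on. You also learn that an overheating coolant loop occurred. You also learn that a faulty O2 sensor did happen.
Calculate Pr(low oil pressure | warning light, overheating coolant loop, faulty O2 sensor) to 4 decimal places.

By total probability over both values of low oil pressure:
  P(warning light | overheating coolant loop, faulty O2 sensor) = 0.79*0.34 + 0.88*0.66
        = 0.268600 + 0.580800 = 0.849400
Configurations with low oil pressure contribute 0.580800, so
  P(low oil pressure | warning light, overheating coolant loop, faulty O2 sensor) = 0.580800 / 0.849400 ≈ 0.6838

Pr(low oil pressure | warning light, overheating coolant loop, faulty O2 sensor) ≈ 0.6838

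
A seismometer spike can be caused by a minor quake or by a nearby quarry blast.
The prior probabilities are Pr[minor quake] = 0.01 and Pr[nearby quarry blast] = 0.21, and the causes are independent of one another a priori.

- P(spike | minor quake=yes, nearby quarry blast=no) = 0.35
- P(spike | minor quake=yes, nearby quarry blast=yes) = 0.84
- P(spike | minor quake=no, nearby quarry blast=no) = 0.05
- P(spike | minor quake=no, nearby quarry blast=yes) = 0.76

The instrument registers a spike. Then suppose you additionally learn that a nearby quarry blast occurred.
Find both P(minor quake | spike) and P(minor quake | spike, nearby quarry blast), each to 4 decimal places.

P(minor quake | spike) ≈ 0.0225; P(minor quake | spike, nearby quarry blast) ≈ 0.0110

P(spike) = 0.05·0.99·0.79 + 0.76·0.99·0.21 + 0.35·0.01·0.79 + 0.84·0.01·0.21 = 0.039105 + 0.158004 + 0.002765 + 0.001764 = 0.201638
Restricting to configurations with minor quake present: 0.002765 + 0.001764 = 0.004529.
So P(minor quake | spike) = 0.004529/0.201638 ≈ 0.0225.

Now also conditioning on nearby quarry blast=true:
For the numerator, keep only minor quake=true terms: 0.84*0.01 = 0.008400
The normalizing constant is 0.76*0.99 + 0.84*0.01 = 0.760800
Posterior = 0.008400 / 0.760800 ≈ 0.0110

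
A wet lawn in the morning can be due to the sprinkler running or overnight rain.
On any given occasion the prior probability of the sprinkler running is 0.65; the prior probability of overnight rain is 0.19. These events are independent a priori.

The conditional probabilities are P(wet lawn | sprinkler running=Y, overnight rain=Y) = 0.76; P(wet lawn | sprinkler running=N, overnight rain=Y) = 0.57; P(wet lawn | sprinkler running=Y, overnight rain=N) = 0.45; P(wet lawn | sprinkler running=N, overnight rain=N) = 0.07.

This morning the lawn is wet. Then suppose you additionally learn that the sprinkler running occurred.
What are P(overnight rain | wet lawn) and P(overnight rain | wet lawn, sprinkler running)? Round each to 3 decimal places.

P(overnight rain | wet lawn) ≈ 0.339; P(overnight rain | wet lawn, sprinkler running) ≈ 0.284

Enumerate the 4 (sprinkler running, overnight rain) configurations and weight by the priors:
  P(wet lawn) = 0.07×0.35×0.81 + 0.57×0.35×0.19 + 0.45×0.65×0.81 + 0.76×0.65×0.19
        = 0.019845 + 0.037905 + 0.236925 + 0.093860 = 0.388535
The terms with overnight rain present sum to 0.131765, so
  P(overnight rain | wet lawn) = 0.131765 / 0.388535 ≈ 0.339

With the extra evidence:
For the numerator, keep only overnight rain=true terms: 0.76·0.19 = 0.144400
Normalizer over all consistent configurations: 0.45·0.81 + 0.76·0.19 = 0.508900
P(overnight rain | wet lawn, sprinkler running) = 0.144400/0.508900 ≈ 0.284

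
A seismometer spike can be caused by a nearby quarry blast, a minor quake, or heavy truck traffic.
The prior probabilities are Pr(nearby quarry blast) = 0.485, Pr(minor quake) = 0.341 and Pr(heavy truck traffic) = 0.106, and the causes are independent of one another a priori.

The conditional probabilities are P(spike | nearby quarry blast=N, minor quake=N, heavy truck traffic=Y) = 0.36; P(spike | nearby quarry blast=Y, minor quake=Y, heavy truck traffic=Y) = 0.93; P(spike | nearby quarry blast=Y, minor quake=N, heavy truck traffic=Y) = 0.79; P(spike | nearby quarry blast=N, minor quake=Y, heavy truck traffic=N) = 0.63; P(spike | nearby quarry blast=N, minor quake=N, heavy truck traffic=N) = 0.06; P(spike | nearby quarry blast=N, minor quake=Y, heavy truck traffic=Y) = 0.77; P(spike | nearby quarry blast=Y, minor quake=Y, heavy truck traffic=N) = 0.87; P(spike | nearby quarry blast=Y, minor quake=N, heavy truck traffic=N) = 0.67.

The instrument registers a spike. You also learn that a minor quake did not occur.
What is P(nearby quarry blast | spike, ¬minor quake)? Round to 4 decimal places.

P(nearby quarry blast | spike, ¬minor quake) ≈ 0.8751

Sum P(spike|·) weighted by the priors over the 4 (nearby quarry blast, heavy truck traffic) configurations:
  P(spike | ¬minor quake) = 0.06*0.515*0.894 + 0.36*0.515*0.106 + 0.67*0.485*0.894 + 0.79*0.485*0.106
        = 0.027625 + 0.019652 + 0.290505 + 0.040614 = 0.378396
The terms with nearby quarry blast present sum to 0.331119, so
  P(nearby quarry blast | spike, ¬minor quake) = 0.331119 / 0.378396 ≈ 0.8751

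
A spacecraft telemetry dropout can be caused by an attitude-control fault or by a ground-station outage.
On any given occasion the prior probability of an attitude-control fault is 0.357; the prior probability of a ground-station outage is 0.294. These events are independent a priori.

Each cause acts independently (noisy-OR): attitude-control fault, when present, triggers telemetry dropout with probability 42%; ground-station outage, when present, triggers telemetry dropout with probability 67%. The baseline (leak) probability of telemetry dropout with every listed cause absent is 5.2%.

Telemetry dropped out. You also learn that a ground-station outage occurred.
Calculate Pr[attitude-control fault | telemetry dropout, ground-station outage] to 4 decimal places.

Pr[attitude-control fault | telemetry dropout, ground-station outage] ≈ 0.3981

Under noisy-OR, P(telemetry dropout | causes) = 1 − (1−0.052)·∏(1−qᵢ) over the active causes.
Weight on attitude-control fault=true, given the evidence: 0.818553·0.357 = 0.292223
The normalizing constant is 0.68716·0.643 + 0.818553·0.357 = 0.734067
Posterior = 0.292223 / 0.734067 ≈ 0.3981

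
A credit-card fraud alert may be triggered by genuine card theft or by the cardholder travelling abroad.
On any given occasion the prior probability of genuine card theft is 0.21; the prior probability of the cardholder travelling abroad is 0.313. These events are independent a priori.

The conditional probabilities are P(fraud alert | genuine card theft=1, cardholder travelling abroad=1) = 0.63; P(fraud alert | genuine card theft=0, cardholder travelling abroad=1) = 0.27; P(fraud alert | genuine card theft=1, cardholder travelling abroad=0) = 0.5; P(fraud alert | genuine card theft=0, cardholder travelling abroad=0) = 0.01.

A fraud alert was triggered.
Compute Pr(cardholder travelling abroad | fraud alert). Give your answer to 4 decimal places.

Pr(cardholder travelling abroad | fraud alert) ≈ 0.5824

P(fraud alert) = 0.01*0.79*0.687 + 0.27*0.79*0.313 + 0.5*0.21*0.687 + 0.63*0.21*0.313 = 0.005427 + 0.066763 + 0.072135 + 0.041410 = 0.185735
The cardholder travelling abroad-present share is 0.066763 + 0.041410 = 0.108173.
Hence the posterior is 0.108173/0.185735 ≈ 0.5824.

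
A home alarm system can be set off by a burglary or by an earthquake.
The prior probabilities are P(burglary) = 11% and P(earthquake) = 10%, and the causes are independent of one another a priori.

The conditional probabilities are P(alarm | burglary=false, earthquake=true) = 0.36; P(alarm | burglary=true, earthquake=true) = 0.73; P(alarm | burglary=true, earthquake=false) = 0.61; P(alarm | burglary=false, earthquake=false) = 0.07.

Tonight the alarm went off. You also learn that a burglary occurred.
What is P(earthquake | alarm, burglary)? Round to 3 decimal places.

Sum P(alarm|·) weighted by the priors over both values of earthquake:
  P(alarm | burglary) = 0.61×0.9 + 0.73×0.1
        = 0.549000 + 0.073000 = 0.622000
Keeping only the earthquake-present terms gives 0.073000, so
  P(earthquake | alarm, burglary) = 0.073000 / 0.622000 ≈ 0.117

P(earthquake | alarm, burglary) ≈ 0.117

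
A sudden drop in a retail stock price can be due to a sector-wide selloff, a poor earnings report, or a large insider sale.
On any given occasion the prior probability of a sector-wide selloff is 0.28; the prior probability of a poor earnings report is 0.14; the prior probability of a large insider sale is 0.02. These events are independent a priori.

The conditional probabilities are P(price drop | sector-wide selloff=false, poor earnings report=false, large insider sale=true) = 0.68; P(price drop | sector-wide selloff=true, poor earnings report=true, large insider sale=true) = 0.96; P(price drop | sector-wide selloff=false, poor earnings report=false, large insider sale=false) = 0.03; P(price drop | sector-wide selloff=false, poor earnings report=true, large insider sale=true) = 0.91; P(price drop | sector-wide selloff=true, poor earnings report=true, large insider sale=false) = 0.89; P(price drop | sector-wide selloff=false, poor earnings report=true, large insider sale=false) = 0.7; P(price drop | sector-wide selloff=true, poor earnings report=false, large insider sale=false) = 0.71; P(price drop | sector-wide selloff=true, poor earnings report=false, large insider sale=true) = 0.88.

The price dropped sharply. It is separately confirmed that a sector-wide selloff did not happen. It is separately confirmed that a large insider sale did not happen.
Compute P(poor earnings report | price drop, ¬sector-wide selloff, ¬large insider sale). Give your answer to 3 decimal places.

Enumerate both values of poor earnings report and weight by the priors:
  P(price drop | ¬sector-wide selloff, ¬large insider sale) = 0.03·0.86 + 0.7·0.14
        = 0.025800 + 0.098000 = 0.123800
Keeping only the poor earnings report-present terms gives 0.098000, so
  P(poor earnings report | price drop, ¬sector-wide selloff, ¬large insider sale) = 0.098000 / 0.123800 ≈ 0.792

P(poor earnings report | price drop, ¬sector-wide selloff, ¬large insider sale) ≈ 0.792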